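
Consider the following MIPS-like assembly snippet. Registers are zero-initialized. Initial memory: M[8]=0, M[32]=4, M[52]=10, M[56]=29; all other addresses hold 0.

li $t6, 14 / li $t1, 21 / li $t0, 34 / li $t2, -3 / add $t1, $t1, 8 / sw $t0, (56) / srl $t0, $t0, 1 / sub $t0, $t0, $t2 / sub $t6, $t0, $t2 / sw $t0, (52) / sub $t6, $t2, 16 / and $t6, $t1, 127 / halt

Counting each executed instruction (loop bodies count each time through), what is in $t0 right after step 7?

after li $t6, 14: $t6=14
after li $t1, 21: $t1=21
after li $t0, 34: $t0=34
after li $t2, -3: $t2=-3
after add $t1, $t1, 8: $t1=21+8=29
sw $t0, (56) → M[56]=34
after srl $t0, $t0, 1: $t0=34>>1=17
After step 7: $t0 = 17.

17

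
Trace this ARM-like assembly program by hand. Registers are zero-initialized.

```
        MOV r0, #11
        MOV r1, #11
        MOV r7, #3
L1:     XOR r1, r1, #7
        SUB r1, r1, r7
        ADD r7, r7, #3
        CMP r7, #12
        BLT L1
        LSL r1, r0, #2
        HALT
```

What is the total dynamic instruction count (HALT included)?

20

after MOV r0, #11: r0=11
after MOV r1, #11: r1=11
after MOV r7, #3: r7=3
after XOR r1, r1, #7: r1=11^7=12
after SUB r1, r1, r7: r1=12-3=9
after ADD r7, r7, #3: r7=3+3=6
CMP r7, #12  (cmp 6,12)
BLT L1: taken
after XOR r1, r1, #7: r1=9^7=14
after SUB r1, r1, r7: r1=14-6=8
after ADD r7, r7, #3: r7=6+3=9
CMP r7, #12  (cmp 9,12)
BLT L1: taken
after XOR r1, r1, #7: r1=8^7=15
after SUB r1, r1, r7: r1=15-9=6
after ADD r7, r7, #3: r7=9+3=12
CMP r7, #12  (cmp 12,12)
BLT L1: not taken
after LSL r1, r0, #2: r1=11<<2=44
halt.
Total executed instructions: 20.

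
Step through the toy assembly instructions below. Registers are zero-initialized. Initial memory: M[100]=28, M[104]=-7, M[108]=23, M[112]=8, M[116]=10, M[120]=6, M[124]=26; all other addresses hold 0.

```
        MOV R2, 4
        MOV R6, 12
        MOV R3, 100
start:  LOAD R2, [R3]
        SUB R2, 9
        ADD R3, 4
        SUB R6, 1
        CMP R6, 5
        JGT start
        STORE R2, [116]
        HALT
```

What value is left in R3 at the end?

128

MOV R2, 4 → R2=4
MOV R6, 12 → R6=12
MOV R3, 100 → R3=100
LOAD R2, [R3] → R2=M[100]=28
SUB R2, 9 → R2=28-9=19
ADD R3, 4 → R3=100+4=104
SUB R6, 1 → R6=12-1=11
CMP R6, 5  (cmp 11,5)
JGT start: taken
LOAD R2, [R3] → R2=M[104]=-7
SUB R2, 9 → R2=(-7)-9=-16
ADD R3, 4 → R3=104+4=108
SUB R6, 1 → R6=11-1=10
CMP R6, 5  (cmp 10,5)
JGT start: taken
LOAD R2, [R3] → R2=M[108]=23
SUB R2, 9 → R2=23-9=14
ADD R3, 4 → R3=108+4=112
SUB R6, 1 → R6=10-1=9
CMP R6, 5  (cmp 9,5)
JGT start: taken
LOAD R2, [R3] → R2=M[112]=8
SUB R2, 9 → R2=8-9=-1
ADD R3, 4 → R3=112+4=116
SUB R6, 1 → R6=9-1=8
CMP R6, 5  (cmp 8,5)
JGT start: taken
LOAD R2, [R3] → R2=M[116]=10
SUB R2, 9 → R2=10-9=1
ADD R3, 4 → R3=116+4=120
SUB R6, 1 → R6=8-1=7
CMP R6, 5  (cmp 7,5)
JGT start: taken
LOAD R2, [R3] → R2=M[120]=6
SUB R2, 9 → R2=6-9=-3
ADD R3, 4 → R3=120+4=124
SUB R6, 1 → R6=7-1=6
CMP R6, 5  (cmp 6,5)
JGT start: taken
LOAD R2, [R3] → R2=M[124]=26
SUB R2, 9 → R2=26-9=17
ADD R3, 4 → R3=124+4=128
SUB R6, 1 → R6=6-1=5
CMP R6, 5  (cmp 5,5)
JGT start: not taken
STORE R2, [116] → M[116]=17
halt.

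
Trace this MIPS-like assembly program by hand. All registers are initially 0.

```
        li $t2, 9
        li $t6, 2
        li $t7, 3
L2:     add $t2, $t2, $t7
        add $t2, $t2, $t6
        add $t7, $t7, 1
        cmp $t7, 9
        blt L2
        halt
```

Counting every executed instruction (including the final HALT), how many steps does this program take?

$t2=9
$t6=2
$t7=3
$t2=9+3=12
$t2=12+2=14
$t7=3+1=4
cmp $t7, 9  (cmp 4,9)
blt L2: taken
$t2=14+4=18
$t2=18+2=20
$t7=4+1=5
cmp $t7, 9  (cmp 5,9)
blt L2: taken
$t2=20+5=25
$t2=25+2=27
$t7=5+1=6
cmp $t7, 9  (cmp 6,9)
blt L2: taken
$t2=27+6=33
$t2=33+2=35
$t7=6+1=7
cmp $t7, 9  (cmp 7,9)
blt L2: taken
$t2=35+7=42
$t2=42+2=44
$t7=7+1=8
cmp $t7, 9  (cmp 8,9)
blt L2: taken
$t2=44+8=52
$t2=52+2=54
$t7=8+1=9
cmp $t7, 9  (cmp 9,9)
blt L2: not taken
halt.
Total executed instructions: 34.

34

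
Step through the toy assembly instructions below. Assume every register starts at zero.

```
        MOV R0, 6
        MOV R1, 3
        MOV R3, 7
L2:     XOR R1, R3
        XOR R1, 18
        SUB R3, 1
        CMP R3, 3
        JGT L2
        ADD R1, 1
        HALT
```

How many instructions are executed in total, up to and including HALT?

25

after MOV R0, 6: R0=6
after MOV R1, 3: R1=3
after MOV R3, 7: R3=7
after XOR R1, R3: R1=3^7=4
after XOR R1, 18: R1=4^18=22
after SUB R3, 1: R3=7-1=6
CMP R3, 3  (cmp 6,3)
JGT L2: taken
after XOR R1, R3: R1=22^6=16
after XOR R1, 18: R1=16^18=2
after SUB R3, 1: R3=6-1=5
CMP R3, 3  (cmp 5,3)
JGT L2: taken
after XOR R1, R3: R1=2^5=7
after XOR R1, 18: R1=7^18=21
after SUB R3, 1: R3=5-1=4
CMP R3, 3  (cmp 4,3)
JGT L2: taken
after XOR R1, R3: R1=21^4=17
after XOR R1, 18: R1=17^18=3
after SUB R3, 1: R3=4-1=3
CMP R3, 3  (cmp 3,3)
JGT L2: not taken
after ADD R1, 1: R1=3+1=4
halt.
Total executed instructions: 25.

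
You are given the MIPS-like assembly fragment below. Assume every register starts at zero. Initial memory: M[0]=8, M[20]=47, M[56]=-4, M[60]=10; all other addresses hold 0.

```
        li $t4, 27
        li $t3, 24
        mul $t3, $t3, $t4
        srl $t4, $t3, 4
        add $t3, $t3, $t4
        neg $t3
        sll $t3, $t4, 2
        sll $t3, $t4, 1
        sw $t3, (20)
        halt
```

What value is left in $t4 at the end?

40

after li $t4, 27: $t4=27
after li $t3, 24: $t3=24
after mul $t3, $t3, $t4: $t3=24*27=648
after srl $t4, $t3, 4: $t4=648>>4=40
after add $t3, $t3, $t4: $t3=648+40=688
after neg $t3: $t3=-(688)=-688
after sll $t3, $t4, 2: $t3=40<<2=160
after sll $t3, $t4, 1: $t3=40<<1=80
sw $t3, (20) → M[20]=80
halt.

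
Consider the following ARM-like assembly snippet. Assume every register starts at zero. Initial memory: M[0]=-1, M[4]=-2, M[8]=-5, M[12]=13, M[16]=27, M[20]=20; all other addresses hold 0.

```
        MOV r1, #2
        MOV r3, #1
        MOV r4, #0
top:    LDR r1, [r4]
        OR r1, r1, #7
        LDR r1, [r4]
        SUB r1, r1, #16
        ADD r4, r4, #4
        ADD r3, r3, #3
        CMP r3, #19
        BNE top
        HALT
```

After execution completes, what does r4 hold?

24

after MOV r1, #2: r1=2
after MOV r3, #1: r3=1
after MOV r4, #0: r4=0
after LDR r1, [r4]: r1=M[0]=-1
after OR r1, r1, #7: r1=(-1)|7=-1
after LDR r1, [r4]: r1=M[0]=-1
after SUB r1, r1, #16: r1=(-1)-16=-17
after ADD r4, r4, #4: r4=0+4=4
after ADD r3, r3, #3: r3=1+3=4
CMP r3, #19  (cmp 4,19)
BNE top: taken
after LDR r1, [r4]: r1=M[4]=-2
after OR r1, r1, #7: r1=(-2)|7=-1
after LDR r1, [r4]: r1=M[4]=-2
after SUB r1, r1, #16: r1=(-2)-16=-18
after ADD r4, r4, #4: r4=4+4=8
after ADD r3, r3, #3: r3=4+3=7
CMP r3, #19  (cmp 7,19)
BNE top: taken
after LDR r1, [r4]: r1=M[8]=-5
after OR r1, r1, #7: r1=(-5)|7=-1
after LDR r1, [r4]: r1=M[8]=-5
after SUB r1, r1, #16: r1=(-5)-16=-21
after ADD r4, r4, #4: r4=8+4=12
after ADD r3, r3, #3: r3=7+3=10
CMP r3, #19  (cmp 10,19)
BNE top: taken
after LDR r1, [r4]: r1=M[12]=13
after OR r1, r1, #7: r1=13|7=15
after LDR r1, [r4]: r1=M[12]=13
after SUB r1, r1, #16: r1=13-16=-3
after ADD r4, r4, #4: r4=12+4=16
after ADD r3, r3, #3: r3=10+3=13
CMP r3, #19  (cmp 13,19)
BNE top: taken
after LDR r1, [r4]: r1=M[16]=27
after OR r1, r1, #7: r1=27|7=31
after LDR r1, [r4]: r1=M[16]=27
after SUB r1, r1, #16: r1=27-16=11
after ADD r4, r4, #4: r4=16+4=20
after ADD r3, r3, #3: r3=13+3=16
CMP r3, #19  (cmp 16,19)
BNE top: taken
after LDR r1, [r4]: r1=M[20]=20
after OR r1, r1, #7: r1=20|7=23
after LDR r1, [r4]: r1=M[20]=20
after SUB r1, r1, #16: r1=20-16=4
after ADD r4, r4, #4: r4=20+4=24
after ADD r3, r3, #3: r3=16+3=19
CMP r3, #19  (cmp 19,19)
BNE top: not taken
halt.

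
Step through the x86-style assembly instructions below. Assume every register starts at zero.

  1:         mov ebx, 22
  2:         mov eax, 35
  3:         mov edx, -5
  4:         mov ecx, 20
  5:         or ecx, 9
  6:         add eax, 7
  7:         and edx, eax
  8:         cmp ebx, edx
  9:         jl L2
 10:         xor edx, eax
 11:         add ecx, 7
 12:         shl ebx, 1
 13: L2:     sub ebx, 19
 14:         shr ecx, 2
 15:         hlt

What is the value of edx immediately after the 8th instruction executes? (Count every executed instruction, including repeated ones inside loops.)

ebx=22
eax=35
edx=-5
ecx=20
ecx=20|9=29
eax=35+7=42
edx=(-5)&42=42
cmp ebx, edx  (cmp 22,42)
After step 8: edx = 42.

42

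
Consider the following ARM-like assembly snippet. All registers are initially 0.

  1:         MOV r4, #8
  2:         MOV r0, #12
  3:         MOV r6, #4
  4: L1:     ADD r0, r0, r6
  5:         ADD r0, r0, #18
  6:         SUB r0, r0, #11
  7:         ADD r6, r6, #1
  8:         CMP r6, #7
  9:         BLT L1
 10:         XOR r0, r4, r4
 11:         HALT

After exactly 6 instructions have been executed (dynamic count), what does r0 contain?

23

r4=8
r0=12
r6=4
r0=12+4=16
r0=16+18=34
r0=34-11=23
After step 6: r0 = 23.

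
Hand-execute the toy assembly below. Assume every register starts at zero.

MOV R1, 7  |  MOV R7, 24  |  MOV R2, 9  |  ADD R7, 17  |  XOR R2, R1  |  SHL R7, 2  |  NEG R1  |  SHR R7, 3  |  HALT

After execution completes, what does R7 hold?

MOV R1, 7 → R1=7
MOV R7, 24 → R7=24
MOV R2, 9 → R2=9
ADD R7, 17 → R7=24+17=41
XOR R2, R1 → R2=9^7=14
SHL R7, 2 → R7=41<<2=164
NEG R1 → R1=-(7)=-7
SHR R7, 3 → R7=164>>3=20
halt.

20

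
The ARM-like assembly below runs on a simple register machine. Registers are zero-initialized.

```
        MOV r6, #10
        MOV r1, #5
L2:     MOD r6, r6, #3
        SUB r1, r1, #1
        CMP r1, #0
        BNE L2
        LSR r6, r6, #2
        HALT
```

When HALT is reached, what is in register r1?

0

r6=10
r1=5
r6=10%3=1
r1=5-1=4
CMP r1, #0  (cmp 4,0)
BNE L2: taken
r6=1%3=1
r1=4-1=3
CMP r1, #0  (cmp 3,0)
BNE L2: taken
r6=1%3=1
r1=3-1=2
CMP r1, #0  (cmp 2,0)
BNE L2: taken
r6=1%3=1
r1=2-1=1
CMP r1, #0  (cmp 1,0)
BNE L2: taken
r6=1%3=1
r1=1-1=0
CMP r1, #0  (cmp 0,0)
BNE L2: not taken
r6=1>>2=0
halt.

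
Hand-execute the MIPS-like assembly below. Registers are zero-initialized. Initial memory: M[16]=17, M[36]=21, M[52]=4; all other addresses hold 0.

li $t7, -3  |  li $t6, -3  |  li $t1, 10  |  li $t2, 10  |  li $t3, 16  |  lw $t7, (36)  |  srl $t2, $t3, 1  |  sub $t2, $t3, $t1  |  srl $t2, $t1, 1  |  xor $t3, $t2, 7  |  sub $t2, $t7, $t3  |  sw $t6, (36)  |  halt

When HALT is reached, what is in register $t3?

$t7=-3
$t6=-3
$t1=10
$t2=10
$t3=16
$t7=M[36]=21
$t2=16>>1=8
$t2=16-10=6
$t2=10>>1=5
$t3=5^7=2
$t2=21-2=19
sw $t6, (36) → M[36]=-3
halt.

2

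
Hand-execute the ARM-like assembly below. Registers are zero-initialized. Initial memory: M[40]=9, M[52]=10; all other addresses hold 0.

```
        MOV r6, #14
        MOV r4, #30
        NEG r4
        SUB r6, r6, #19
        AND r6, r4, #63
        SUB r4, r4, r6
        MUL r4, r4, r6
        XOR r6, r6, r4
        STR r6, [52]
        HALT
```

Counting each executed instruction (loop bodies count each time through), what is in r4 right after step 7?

after MOV r6, #14: r6=14
after MOV r4, #30: r4=30
after NEG r4: r4=-(30)=-30
after SUB r6, r6, #19: r6=14-19=-5
after AND r6, r4, #63: r6=(-30)&63=34
after SUB r4, r4, r6: r4=(-30)-34=-64
after MUL r4, r4, r6: r4=(-64)*34=-2176
After step 7: r4 = -2176.

-2176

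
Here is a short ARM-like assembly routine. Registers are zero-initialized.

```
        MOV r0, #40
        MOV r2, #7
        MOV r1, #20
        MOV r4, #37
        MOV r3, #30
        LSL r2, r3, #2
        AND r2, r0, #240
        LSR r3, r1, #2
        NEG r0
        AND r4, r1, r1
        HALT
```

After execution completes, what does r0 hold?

MOV r0, #40 → r0=40
MOV r2, #7 → r2=7
MOV r1, #20 → r1=20
MOV r4, #37 → r4=37
MOV r3, #30 → r3=30
LSL r2, r3, #2 → r2=30<<2=120
AND r2, r0, #240 → r2=40&240=32
LSR r3, r1, #2 → r3=20>>2=5
NEG r0 → r0=-(40)=-40
AND r4, r1, r1 → r4=20&20=20
halt.

-40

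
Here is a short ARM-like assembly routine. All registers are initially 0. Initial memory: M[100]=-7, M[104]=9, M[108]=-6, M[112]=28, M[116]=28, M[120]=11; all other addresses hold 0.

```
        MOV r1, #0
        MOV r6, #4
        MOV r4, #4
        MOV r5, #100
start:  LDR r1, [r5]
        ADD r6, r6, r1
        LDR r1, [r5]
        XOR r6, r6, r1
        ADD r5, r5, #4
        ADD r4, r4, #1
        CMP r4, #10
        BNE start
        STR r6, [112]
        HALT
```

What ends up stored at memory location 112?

68

r1=0
r6=4
r4=4
r5=100
r1=M[100]=-7
r6=4+(-7)=-3
r1=M[100]=-7
r6=(-3)^(-7)=4
r5=100+4=104
r4=4+1=5
CMP r4, #10  (cmp 5,10)
BNE start: taken
r1=M[104]=9
r6=4+9=13
r1=M[104]=9
r6=13^9=4
r5=104+4=108
r4=5+1=6
CMP r4, #10  (cmp 6,10)
BNE start: taken
r1=M[108]=-6
r6=4+(-6)=-2
r1=M[108]=-6
r6=(-2)^(-6)=4
r5=108+4=112
r4=6+1=7
CMP r4, #10  (cmp 7,10)
BNE start: taken
r1=M[112]=28
r6=4+28=32
r1=M[112]=28
r6=32^28=60
r5=112+4=116
r4=7+1=8
CMP r4, #10  (cmp 8,10)
BNE start: taken
r1=M[116]=28
r6=60+28=88
r1=M[116]=28
r6=88^28=68
r5=116+4=120
r4=8+1=9
CMP r4, #10  (cmp 9,10)
BNE start: taken
r1=M[120]=11
r6=68+11=79
r1=M[120]=11
r6=79^11=68
r5=120+4=124
r4=9+1=10
CMP r4, #10  (cmp 10,10)
BNE start: not taken
STR r6, [112] → M[112]=68
halt.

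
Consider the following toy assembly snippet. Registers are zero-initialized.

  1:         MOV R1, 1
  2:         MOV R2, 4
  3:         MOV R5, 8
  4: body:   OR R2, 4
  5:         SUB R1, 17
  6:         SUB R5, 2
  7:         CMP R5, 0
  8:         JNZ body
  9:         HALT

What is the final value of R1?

after MOV R1, 1: R1=1
after MOV R2, 4: R2=4
after MOV R5, 8: R5=8
after OR R2, 4: R2=4|4=4
after SUB R1, 17: R1=1-17=-16
after SUB R5, 2: R5=8-2=6
CMP R5, 0  (cmp 6,0)
JNZ body: taken
after OR R2, 4: R2=4|4=4
after SUB R1, 17: R1=(-16)-17=-33
after SUB R5, 2: R5=6-2=4
CMP R5, 0  (cmp 4,0)
JNZ body: taken
after OR R2, 4: R2=4|4=4
after SUB R1, 17: R1=(-33)-17=-50
after SUB R5, 2: R5=4-2=2
CMP R5, 0  (cmp 2,0)
JNZ body: taken
after OR R2, 4: R2=4|4=4
after SUB R1, 17: R1=(-50)-17=-67
after SUB R5, 2: R5=2-2=0
CMP R5, 0  (cmp 0,0)
JNZ body: not taken
halt.

-67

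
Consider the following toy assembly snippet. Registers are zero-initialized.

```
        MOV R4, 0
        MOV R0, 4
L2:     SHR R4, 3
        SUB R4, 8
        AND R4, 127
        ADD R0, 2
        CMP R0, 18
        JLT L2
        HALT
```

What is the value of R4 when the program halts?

120

R4=0
R0=4
R4=0>>3=0
R4=0-8=-8
R4=(-8)&127=120
R0=4+2=6
CMP R0, 18  (cmp 6,18)
JLT L2: taken
R4=120>>3=15
R4=15-8=7
R4=7&127=7
R0=6+2=8
CMP R0, 18  (cmp 8,18)
JLT L2: taken
R4=7>>3=0
R4=0-8=-8
R4=(-8)&127=120
R0=8+2=10
CMP R0, 18  (cmp 10,18)
JLT L2: taken
R4=120>>3=15
R4=15-8=7
R4=7&127=7
R0=10+2=12
CMP R0, 18  (cmp 12,18)
JLT L2: taken
R4=7>>3=0
R4=0-8=-8
R4=(-8)&127=120
R0=12+2=14
CMP R0, 18  (cmp 14,18)
JLT L2: taken
R4=120>>3=15
R4=15-8=7
R4=7&127=7
R0=14+2=16
CMP R0, 18  (cmp 16,18)
JLT L2: taken
R4=7>>3=0
R4=0-8=-8
R4=(-8)&127=120
R0=16+2=18
CMP R0, 18  (cmp 18,18)
JLT L2: not taken
halt.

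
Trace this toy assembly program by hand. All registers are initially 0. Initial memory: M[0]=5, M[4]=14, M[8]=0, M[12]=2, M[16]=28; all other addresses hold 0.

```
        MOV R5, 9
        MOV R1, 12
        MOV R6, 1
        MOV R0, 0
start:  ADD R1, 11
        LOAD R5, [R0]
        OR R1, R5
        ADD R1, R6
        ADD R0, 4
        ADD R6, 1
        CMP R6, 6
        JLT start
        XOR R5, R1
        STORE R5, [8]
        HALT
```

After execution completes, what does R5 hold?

R5=9
R1=12
R6=1
R0=0
R1=12+11=23
R5=M[0]=5
R1=23|5=23
R1=23+1=24
R0=0+4=4
R6=1+1=2
CMP R6, 6  (cmp 2,6)
JLT start: taken
R1=24+11=35
R5=M[4]=14
R1=35|14=47
R1=47+2=49
R0=4+4=8
R6=2+1=3
CMP R6, 6  (cmp 3,6)
JLT start: taken
R1=49+11=60
R5=M[8]=0
R1=60|0=60
R1=60+3=63
R0=8+4=12
R6=3+1=4
CMP R6, 6  (cmp 4,6)
JLT start: taken
R1=63+11=74
R5=M[12]=2
R1=74|2=74
R1=74+4=78
R0=12+4=16
R6=4+1=5
CMP R6, 6  (cmp 5,6)
JLT start: taken
R1=78+11=89
R5=M[16]=28
R1=89|28=93
R1=93+5=98
R0=16+4=20
R6=5+1=6
CMP R6, 6  (cmp 6,6)
JLT start: not taken
R5=28^98=126
STORE R5, [8] → M[8]=126
halt.

126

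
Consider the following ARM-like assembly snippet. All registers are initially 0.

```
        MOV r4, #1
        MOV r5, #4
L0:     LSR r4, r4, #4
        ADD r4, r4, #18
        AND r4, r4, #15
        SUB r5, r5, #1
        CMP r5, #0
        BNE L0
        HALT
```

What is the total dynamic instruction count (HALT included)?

27

after MOV r4, #1: r4=1
after MOV r5, #4: r5=4
after LSR r4, r4, #4: r4=1>>4=0
after ADD r4, r4, #18: r4=0+18=18
after AND r4, r4, #15: r4=18&15=2
after SUB r5, r5, #1: r5=4-1=3
CMP r5, #0  (cmp 3,0)
BNE L0: taken
after LSR r4, r4, #4: r4=2>>4=0
after ADD r4, r4, #18: r4=0+18=18
after AND r4, r4, #15: r4=18&15=2
after SUB r5, r5, #1: r5=3-1=2
CMP r5, #0  (cmp 2,0)
BNE L0: taken
after LSR r4, r4, #4: r4=2>>4=0
after ADD r4, r4, #18: r4=0+18=18
after AND r4, r4, #15: r4=18&15=2
after SUB r5, r5, #1: r5=2-1=1
CMP r5, #0  (cmp 1,0)
BNE L0: taken
after LSR r4, r4, #4: r4=2>>4=0
after ADD r4, r4, #18: r4=0+18=18
after AND r4, r4, #15: r4=18&15=2
after SUB r5, r5, #1: r5=1-1=0
CMP r5, #0  (cmp 0,0)
BNE L0: not taken
halt.
Total executed instructions: 27.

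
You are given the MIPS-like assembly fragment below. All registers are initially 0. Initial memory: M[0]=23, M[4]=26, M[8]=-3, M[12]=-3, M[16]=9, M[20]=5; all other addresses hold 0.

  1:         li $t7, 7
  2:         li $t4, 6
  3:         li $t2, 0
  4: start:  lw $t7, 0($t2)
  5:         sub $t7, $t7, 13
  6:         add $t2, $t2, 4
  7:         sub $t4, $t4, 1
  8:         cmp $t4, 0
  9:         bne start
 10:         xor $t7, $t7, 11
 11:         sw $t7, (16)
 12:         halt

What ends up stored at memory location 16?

-13

after li $t7, 7: $t7=7
after li $t4, 6: $t4=6
after li $t2, 0: $t2=0
after lw $t7, 0($t2): $t7=M[0]=23
after sub $t7, $t7, 13: $t7=23-13=10
after add $t2, $t2, 4: $t2=0+4=4
after sub $t4, $t4, 1: $t4=6-1=5
cmp $t4, 0  (cmp 5,0)
bne start: taken
after lw $t7, 0($t2): $t7=M[4]=26
after sub $t7, $t7, 13: $t7=26-13=13
after add $t2, $t2, 4: $t2=4+4=8
after sub $t4, $t4, 1: $t4=5-1=4
cmp $t4, 0  (cmp 4,0)
bne start: taken
after lw $t7, 0($t2): $t7=M[8]=-3
after sub $t7, $t7, 13: $t7=(-3)-13=-16
after add $t2, $t2, 4: $t2=8+4=12
after sub $t4, $t4, 1: $t4=4-1=3
cmp $t4, 0  (cmp 3,0)
bne start: taken
after lw $t7, 0($t2): $t7=M[12]=-3
after sub $t7, $t7, 13: $t7=(-3)-13=-16
after add $t2, $t2, 4: $t2=12+4=16
after sub $t4, $t4, 1: $t4=3-1=2
cmp $t4, 0  (cmp 2,0)
bne start: taken
after lw $t7, 0($t2): $t7=M[16]=9
after sub $t7, $t7, 13: $t7=9-13=-4
after add $t2, $t2, 4: $t2=16+4=20
after sub $t4, $t4, 1: $t4=2-1=1
cmp $t4, 0  (cmp 1,0)
bne start: taken
after lw $t7, 0($t2): $t7=M[20]=5
after sub $t7, $t7, 13: $t7=5-13=-8
after add $t2, $t2, 4: $t2=20+4=24
after sub $t4, $t4, 1: $t4=1-1=0
cmp $t4, 0  (cmp 0,0)
bne start: not taken
after xor $t7, $t7, 11: $t7=(-8)^11=-13
sw $t7, (16) → M[16]=-13
halt.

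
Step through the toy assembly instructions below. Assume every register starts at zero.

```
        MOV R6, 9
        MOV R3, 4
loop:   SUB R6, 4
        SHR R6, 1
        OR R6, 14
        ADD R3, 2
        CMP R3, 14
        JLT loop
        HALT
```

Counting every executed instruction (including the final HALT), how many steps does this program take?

R6=9
R3=4
R6=9-4=5
R6=5>>1=2
R6=2|14=14
R3=4+2=6
CMP R3, 14  (cmp 6,14)
JLT loop: taken
R6=14-4=10
R6=10>>1=5
R6=5|14=15
R3=6+2=8
CMP R3, 14  (cmp 8,14)
JLT loop: taken
R6=15-4=11
R6=11>>1=5
R6=5|14=15
R3=8+2=10
CMP R3, 14  (cmp 10,14)
JLT loop: taken
R6=15-4=11
R6=11>>1=5
R6=5|14=15
R3=10+2=12
CMP R3, 14  (cmp 12,14)
JLT loop: taken
R6=15-4=11
R6=11>>1=5
R6=5|14=15
R3=12+2=14
CMP R3, 14  (cmp 14,14)
JLT loop: not taken
halt.
Total executed instructions: 33.

33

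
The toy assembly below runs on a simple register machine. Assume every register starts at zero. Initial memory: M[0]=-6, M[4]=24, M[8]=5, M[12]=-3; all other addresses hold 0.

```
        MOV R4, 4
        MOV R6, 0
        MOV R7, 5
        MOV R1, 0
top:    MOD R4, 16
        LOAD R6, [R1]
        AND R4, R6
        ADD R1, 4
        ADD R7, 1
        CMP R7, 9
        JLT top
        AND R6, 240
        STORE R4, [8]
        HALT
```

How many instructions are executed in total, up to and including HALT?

MOV R4, 4 → R4=4
MOV R6, 0 → R6=0
MOV R7, 5 → R7=5
MOV R1, 0 → R1=0
MOD R4, 16 → R4=4%16=4
LOAD R6, [R1] → R6=M[0]=-6
AND R4, R6 → R4=4&(-6)=0
ADD R1, 4 → R1=0+4=4
ADD R7, 1 → R7=5+1=6
CMP R7, 9  (cmp 6,9)
JLT top: taken
MOD R4, 16 → R4=0%16=0
LOAD R6, [R1] → R6=M[4]=24
AND R4, R6 → R4=0&24=0
ADD R1, 4 → R1=4+4=8
ADD R7, 1 → R7=6+1=7
CMP R7, 9  (cmp 7,9)
JLT top: taken
MOD R4, 16 → R4=0%16=0
LOAD R6, [R1] → R6=M[8]=5
AND R4, R6 → R4=0&5=0
ADD R1, 4 → R1=8+4=12
ADD R7, 1 → R7=7+1=8
CMP R7, 9  (cmp 8,9)
JLT top: taken
MOD R4, 16 → R4=0%16=0
LOAD R6, [R1] → R6=M[12]=-3
AND R4, R6 → R4=0&(-3)=0
ADD R1, 4 → R1=12+4=16
ADD R7, 1 → R7=8+1=9
CMP R7, 9  (cmp 9,9)
JLT top: not taken
AND R6, 240 → R6=(-3)&240=240
STORE R4, [8] → M[8]=0
halt.
Total executed instructions: 35.

35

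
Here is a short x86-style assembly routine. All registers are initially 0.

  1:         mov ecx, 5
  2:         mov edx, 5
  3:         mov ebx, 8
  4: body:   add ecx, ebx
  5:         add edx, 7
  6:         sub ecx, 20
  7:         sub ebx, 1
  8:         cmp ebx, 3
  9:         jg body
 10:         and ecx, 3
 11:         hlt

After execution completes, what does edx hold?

40

ecx=5
edx=5
ebx=8
ecx=5+8=13
edx=5+7=12
ecx=13-20=-7
ebx=8-1=7
cmp ebx, 3  (cmp 7,3)
jg body: taken
ecx=(-7)+7=0
edx=12+7=19
ecx=0-20=-20
ebx=7-1=6
cmp ebx, 3  (cmp 6,3)
jg body: taken
ecx=(-20)+6=-14
edx=19+7=26
ecx=(-14)-20=-34
ebx=6-1=5
cmp ebx, 3  (cmp 5,3)
jg body: taken
ecx=(-34)+5=-29
edx=26+7=33
ecx=(-29)-20=-49
ebx=5-1=4
cmp ebx, 3  (cmp 4,3)
jg body: taken
ecx=(-49)+4=-45
edx=33+7=40
ecx=(-45)-20=-65
ebx=4-1=3
cmp ebx, 3  (cmp 3,3)
jg body: not taken
ecx=(-65)&3=3
halt.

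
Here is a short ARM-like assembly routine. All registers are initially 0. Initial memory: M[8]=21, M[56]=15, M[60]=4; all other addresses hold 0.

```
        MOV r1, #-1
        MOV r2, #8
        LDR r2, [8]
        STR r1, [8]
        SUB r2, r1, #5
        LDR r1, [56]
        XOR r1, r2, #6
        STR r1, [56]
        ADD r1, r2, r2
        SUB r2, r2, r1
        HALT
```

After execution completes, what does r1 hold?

-12

after MOV r1, #-1: r1=-1
after MOV r2, #8: r2=8
after LDR r2, [8]: r2=M[8]=21
STR r1, [8] → M[8]=-1
after SUB r2, r1, #5: r2=(-1)-5=-6
after LDR r1, [56]: r1=M[56]=15
after XOR r1, r2, #6: r1=(-6)^6=-4
STR r1, [56] → M[56]=-4
after ADD r1, r2, r2: r1=(-6)+(-6)=-12
after SUB r2, r2, r1: r2=(-6)-(-12)=6
halt.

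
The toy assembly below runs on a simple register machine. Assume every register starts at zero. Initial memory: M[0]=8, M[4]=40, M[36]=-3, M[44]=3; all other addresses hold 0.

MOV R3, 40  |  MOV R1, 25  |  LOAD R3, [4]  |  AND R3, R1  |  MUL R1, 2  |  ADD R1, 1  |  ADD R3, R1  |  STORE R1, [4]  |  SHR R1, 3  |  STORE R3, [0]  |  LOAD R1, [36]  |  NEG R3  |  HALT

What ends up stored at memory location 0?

R3=40
R1=25
R3=M[4]=40
R3=40&25=8
R1=25*2=50
R1=50+1=51
R3=8+51=59
STORE R1, [4] → M[4]=51
R1=51>>3=6
STORE R3, [0] → M[0]=59
R1=M[36]=-3
R3=-(59)=-59
halt.

59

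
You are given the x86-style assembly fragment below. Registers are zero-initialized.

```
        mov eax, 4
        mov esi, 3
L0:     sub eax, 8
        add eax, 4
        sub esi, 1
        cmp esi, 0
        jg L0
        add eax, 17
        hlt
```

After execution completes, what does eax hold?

9

eax=4
esi=3
eax=4-8=-4
eax=(-4)+4=0
esi=3-1=2
cmp esi, 0  (cmp 2,0)
jg L0: taken
eax=0-8=-8
eax=(-8)+4=-4
esi=2-1=1
cmp esi, 0  (cmp 1,0)
jg L0: taken
eax=(-4)-8=-12
eax=(-12)+4=-8
esi=1-1=0
cmp esi, 0  (cmp 0,0)
jg L0: not taken
eax=(-8)+17=9
halt.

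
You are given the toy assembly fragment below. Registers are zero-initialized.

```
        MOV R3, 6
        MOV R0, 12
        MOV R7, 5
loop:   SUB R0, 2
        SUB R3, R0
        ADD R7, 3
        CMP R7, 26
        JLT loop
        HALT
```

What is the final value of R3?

-22

MOV R3, 6 → R3=6
MOV R0, 12 → R0=12
MOV R7, 5 → R7=5
SUB R0, 2 → R0=12-2=10
SUB R3, R0 → R3=6-10=-4
ADD R7, 3 → R7=5+3=8
CMP R7, 26  (cmp 8,26)
JLT loop: taken
SUB R0, 2 → R0=10-2=8
SUB R3, R0 → R3=(-4)-8=-12
ADD R7, 3 → R7=8+3=11
CMP R7, 26  (cmp 11,26)
JLT loop: taken
SUB R0, 2 → R0=8-2=6
SUB R3, R0 → R3=(-12)-6=-18
ADD R7, 3 → R7=11+3=14
CMP R7, 26  (cmp 14,26)
JLT loop: taken
SUB R0, 2 → R0=6-2=4
SUB R3, R0 → R3=(-18)-4=-22
ADD R7, 3 → R7=14+3=17
CMP R7, 26  (cmp 17,26)
JLT loop: taken
SUB R0, 2 → R0=4-2=2
SUB R3, R0 → R3=(-22)-2=-24
ADD R7, 3 → R7=17+3=20
CMP R7, 26  (cmp 20,26)
JLT loop: taken
SUB R0, 2 → R0=2-2=0
SUB R3, R0 → R3=(-24)-0=-24
ADD R7, 3 → R7=20+3=23
CMP R7, 26  (cmp 23,26)
JLT loop: taken
SUB R0, 2 → R0=0-2=-2
SUB R3, R0 → R3=(-24)-(-2)=-22
ADD R7, 3 → R7=23+3=26
CMP R7, 26  (cmp 26,26)
JLT loop: not taken
halt.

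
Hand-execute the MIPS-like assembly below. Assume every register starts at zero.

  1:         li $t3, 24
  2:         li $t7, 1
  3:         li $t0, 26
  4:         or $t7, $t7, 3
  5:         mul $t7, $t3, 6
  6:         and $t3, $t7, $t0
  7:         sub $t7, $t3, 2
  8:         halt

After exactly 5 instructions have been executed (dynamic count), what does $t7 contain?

after li $t3, 24: $t3=24
after li $t7, 1: $t7=1
after li $t0, 26: $t0=26
after or $t7, $t7, 3: $t7=1|3=3
after mul $t7, $t3, 6: $t7=24*6=144
After step 5: $t7 = 144.

144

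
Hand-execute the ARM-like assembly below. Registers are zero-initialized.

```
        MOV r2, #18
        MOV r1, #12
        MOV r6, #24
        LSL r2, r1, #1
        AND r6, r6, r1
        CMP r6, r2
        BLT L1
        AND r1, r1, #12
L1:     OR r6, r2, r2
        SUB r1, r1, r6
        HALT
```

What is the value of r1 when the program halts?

MOV r2, #18 → r2=18
MOV r1, #12 → r1=12
MOV r6, #24 → r6=24
LSL r2, r1, #1 → r2=12<<1=24
AND r6, r6, r1 → r6=24&12=8
CMP r6, r2  (cmp 8,24)
BLT L1: taken
OR r6, r2, r2 → r6=24|24=24
SUB r1, r1, r6 → r1=12-24=-12
halt.

-12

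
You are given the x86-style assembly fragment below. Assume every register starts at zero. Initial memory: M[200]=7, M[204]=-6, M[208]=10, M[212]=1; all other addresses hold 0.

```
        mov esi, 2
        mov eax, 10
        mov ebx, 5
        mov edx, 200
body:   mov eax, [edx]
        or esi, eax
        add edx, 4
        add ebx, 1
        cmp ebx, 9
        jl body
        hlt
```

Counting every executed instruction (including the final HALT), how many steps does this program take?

29

after mov esi, 2: esi=2
after mov eax, 10: eax=10
after mov ebx, 5: ebx=5
after mov edx, 200: edx=200
after mov eax, [edx]: eax=M[200]=7
after or esi, eax: esi=2|7=7
after add edx, 4: edx=200+4=204
after add ebx, 1: ebx=5+1=6
cmp ebx, 9  (cmp 6,9)
jl body: taken
after mov eax, [edx]: eax=M[204]=-6
after or esi, eax: esi=7|(-6)=-1
after add edx, 4: edx=204+4=208
after add ebx, 1: ebx=6+1=7
cmp ebx, 9  (cmp 7,9)
jl body: taken
after mov eax, [edx]: eax=M[208]=10
after or esi, eax: esi=(-1)|10=-1
after add edx, 4: edx=208+4=212
after add ebx, 1: ebx=7+1=8
cmp ebx, 9  (cmp 8,9)
jl body: taken
after mov eax, [edx]: eax=M[212]=1
after or esi, eax: esi=(-1)|1=-1
after add edx, 4: edx=212+4=216
after add ebx, 1: ebx=8+1=9
cmp ebx, 9  (cmp 9,9)
jl body: not taken
halt.
Total executed instructions: 29.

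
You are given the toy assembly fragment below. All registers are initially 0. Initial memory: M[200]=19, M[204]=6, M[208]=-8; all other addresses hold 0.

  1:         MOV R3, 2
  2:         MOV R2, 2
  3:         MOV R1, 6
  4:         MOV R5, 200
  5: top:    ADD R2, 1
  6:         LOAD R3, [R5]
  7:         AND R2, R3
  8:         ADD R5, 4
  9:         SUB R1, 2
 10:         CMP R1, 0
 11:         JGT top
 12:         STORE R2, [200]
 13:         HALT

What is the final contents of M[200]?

MOV R3, 2 → R3=2
MOV R2, 2 → R2=2
MOV R1, 6 → R1=6
MOV R5, 200 → R5=200
ADD R2, 1 → R2=2+1=3
LOAD R3, [R5] → R3=M[200]=19
AND R2, R3 → R2=3&19=3
ADD R5, 4 → R5=200+4=204
SUB R1, 2 → R1=6-2=4
CMP R1, 0  (cmp 4,0)
JGT top: taken
ADD R2, 1 → R2=3+1=4
LOAD R3, [R5] → R3=M[204]=6
AND R2, R3 → R2=4&6=4
ADD R5, 4 → R5=204+4=208
SUB R1, 2 → R1=4-2=2
CMP R1, 0  (cmp 2,0)
JGT top: taken
ADD R2, 1 → R2=4+1=5
LOAD R3, [R5] → R3=M[208]=-8
AND R2, R3 → R2=5&(-8)=0
ADD R5, 4 → R5=208+4=212
SUB R1, 2 → R1=2-2=0
CMP R1, 0  (cmp 0,0)
JGT top: not taken
STORE R2, [200] → M[200]=0
halt.

0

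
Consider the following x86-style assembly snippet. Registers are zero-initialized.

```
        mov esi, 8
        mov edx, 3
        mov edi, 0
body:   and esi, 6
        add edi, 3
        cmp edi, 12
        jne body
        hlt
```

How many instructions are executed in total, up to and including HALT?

20

esi=8
edx=3
edi=0
esi=8&6=0
edi=0+3=3
cmp edi, 12  (cmp 3,12)
jne body: taken
esi=0&6=0
edi=3+3=6
cmp edi, 12  (cmp 6,12)
jne body: taken
esi=0&6=0
edi=6+3=9
cmp edi, 12  (cmp 9,12)
jne body: taken
esi=0&6=0
edi=9+3=12
cmp edi, 12  (cmp 12,12)
jne body: not taken
halt.
Total executed instructions: 20.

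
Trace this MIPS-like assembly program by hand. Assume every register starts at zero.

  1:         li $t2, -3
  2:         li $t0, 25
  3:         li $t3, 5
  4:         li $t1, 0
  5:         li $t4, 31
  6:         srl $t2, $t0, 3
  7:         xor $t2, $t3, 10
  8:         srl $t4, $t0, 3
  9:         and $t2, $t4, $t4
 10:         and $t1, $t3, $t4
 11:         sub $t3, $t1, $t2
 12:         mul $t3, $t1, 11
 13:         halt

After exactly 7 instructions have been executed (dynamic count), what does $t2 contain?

15

$t2=-3
$t0=25
$t3=5
$t1=0
$t4=31
$t2=25>>3=3
$t2=5^10=15
After step 7: $t2 = 15.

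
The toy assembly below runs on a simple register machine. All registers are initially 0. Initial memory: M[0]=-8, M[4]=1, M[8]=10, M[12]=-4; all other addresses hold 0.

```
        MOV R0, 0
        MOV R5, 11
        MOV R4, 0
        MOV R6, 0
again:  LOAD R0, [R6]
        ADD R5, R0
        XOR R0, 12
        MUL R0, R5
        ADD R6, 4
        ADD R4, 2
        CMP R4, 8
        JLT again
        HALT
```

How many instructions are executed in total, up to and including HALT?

R0=0
R5=11
R4=0
R6=0
R0=M[0]=-8
R5=11+(-8)=3
R0=(-8)^12=-12
R0=(-12)*3=-36
R6=0+4=4
R4=0+2=2
CMP R4, 8  (cmp 2,8)
JLT again: taken
R0=M[4]=1
R5=3+1=4
R0=1^12=13
R0=13*4=52
R6=4+4=8
R4=2+2=4
CMP R4, 8  (cmp 4,8)
JLT again: taken
R0=M[8]=10
R5=4+10=14
R0=10^12=6
R0=6*14=84
R6=8+4=12
R4=4+2=6
CMP R4, 8  (cmp 6,8)
JLT again: taken
R0=M[12]=-4
R5=14+(-4)=10
R0=(-4)^12=-16
R0=(-16)*10=-160
R6=12+4=16
R4=6+2=8
CMP R4, 8  (cmp 8,8)
JLT again: not taken
halt.
Total executed instructions: 37.

37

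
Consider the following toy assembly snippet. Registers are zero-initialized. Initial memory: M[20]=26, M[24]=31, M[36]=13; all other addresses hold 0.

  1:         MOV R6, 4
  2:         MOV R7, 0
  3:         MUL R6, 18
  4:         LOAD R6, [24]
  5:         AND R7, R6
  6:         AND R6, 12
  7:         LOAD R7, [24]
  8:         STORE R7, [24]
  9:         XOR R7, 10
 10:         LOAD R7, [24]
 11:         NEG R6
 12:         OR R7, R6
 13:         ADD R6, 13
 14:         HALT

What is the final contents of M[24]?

R6=4
R7=0
R6=4*18=72
R6=M[24]=31
R7=0&31=0
R6=31&12=12
R7=M[24]=31
STORE R7, [24] → M[24]=31
R7=31^10=21
R7=M[24]=31
R6=-(12)=-12
R7=31|(-12)=-1
R6=(-12)+13=1
halt.

31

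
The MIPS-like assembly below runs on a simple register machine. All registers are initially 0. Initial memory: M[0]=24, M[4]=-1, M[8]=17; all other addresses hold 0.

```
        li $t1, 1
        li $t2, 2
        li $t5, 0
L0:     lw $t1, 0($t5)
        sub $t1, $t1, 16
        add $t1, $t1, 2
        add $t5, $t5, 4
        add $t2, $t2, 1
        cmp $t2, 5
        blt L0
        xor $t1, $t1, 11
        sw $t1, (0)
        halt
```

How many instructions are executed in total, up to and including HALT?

$t1=1
$t2=2
$t5=0
$t1=M[0]=24
$t1=24-16=8
$t1=8+2=10
$t5=0+4=4
$t2=2+1=3
cmp $t2, 5  (cmp 3,5)
blt L0: taken
$t1=M[4]=-1
$t1=(-1)-16=-17
$t1=(-17)+2=-15
$t5=4+4=8
$t2=3+1=4
cmp $t2, 5  (cmp 4,5)
blt L0: taken
$t1=M[8]=17
$t1=17-16=1
$t1=1+2=3
$t5=8+4=12
$t2=4+1=5
cmp $t2, 5  (cmp 5,5)
blt L0: not taken
$t1=3^11=8
sw $t1, (0) → M[0]=8
halt.
Total executed instructions: 27.

27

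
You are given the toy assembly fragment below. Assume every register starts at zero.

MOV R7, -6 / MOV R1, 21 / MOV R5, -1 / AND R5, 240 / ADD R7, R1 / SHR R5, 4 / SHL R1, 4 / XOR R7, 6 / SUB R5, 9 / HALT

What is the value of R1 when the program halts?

after MOV R7, -6: R7=-6
after MOV R1, 21: R1=21
after MOV R5, -1: R5=-1
after AND R5, 240: R5=(-1)&240=240
after ADD R7, R1: R7=(-6)+21=15
after SHR R5, 4: R5=240>>4=15
after SHL R1, 4: R1=21<<4=336
after XOR R7, 6: R7=15^6=9
after SUB R5, 9: R5=15-9=6
halt.

336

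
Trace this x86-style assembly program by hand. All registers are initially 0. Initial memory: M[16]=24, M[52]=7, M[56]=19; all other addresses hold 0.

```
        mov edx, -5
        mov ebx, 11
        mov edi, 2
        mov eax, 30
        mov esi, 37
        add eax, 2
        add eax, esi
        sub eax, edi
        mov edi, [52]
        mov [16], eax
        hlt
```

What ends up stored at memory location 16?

after mov edx, -5: edx=-5
after mov ebx, 11: ebx=11
after mov edi, 2: edi=2
after mov eax, 30: eax=30
after mov esi, 37: esi=37
after add eax, 2: eax=30+2=32
after add eax, esi: eax=32+37=69
after sub eax, edi: eax=69-2=67
after mov edi, [52]: edi=M[52]=7
mov [16], eax → M[16]=67
halt.

67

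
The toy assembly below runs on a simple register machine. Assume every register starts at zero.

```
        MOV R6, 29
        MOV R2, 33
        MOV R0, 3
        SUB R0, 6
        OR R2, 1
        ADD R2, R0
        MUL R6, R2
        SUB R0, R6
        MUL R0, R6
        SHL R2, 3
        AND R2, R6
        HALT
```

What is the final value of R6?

after MOV R6, 29: R6=29
after MOV R2, 33: R2=33
after MOV R0, 3: R0=3
after SUB R0, 6: R0=3-6=-3
after OR R2, 1: R2=33|1=33
after ADD R2, R0: R2=33+(-3)=30
after MUL R6, R2: R6=29*30=870
after SUB R0, R6: R0=(-3)-870=-873
after MUL R0, R6: R0=(-873)*870=-759510
after SHL R2, 3: R2=30<<3=240
after AND R2, R6: R2=240&870=96
halt.

870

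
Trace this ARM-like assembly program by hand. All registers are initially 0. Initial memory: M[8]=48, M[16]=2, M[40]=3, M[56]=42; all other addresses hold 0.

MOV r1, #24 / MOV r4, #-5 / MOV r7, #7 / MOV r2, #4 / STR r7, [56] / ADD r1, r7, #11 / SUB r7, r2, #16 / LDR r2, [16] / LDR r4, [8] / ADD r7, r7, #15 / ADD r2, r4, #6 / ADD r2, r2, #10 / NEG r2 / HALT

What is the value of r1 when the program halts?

18

MOV r1, #24 → r1=24
MOV r4, #-5 → r4=-5
MOV r7, #7 → r7=7
MOV r2, #4 → r2=4
STR r7, [56] → M[56]=7
ADD r1, r7, #11 → r1=7+11=18
SUB r7, r2, #16 → r7=4-16=-12
LDR r2, [16] → r2=M[16]=2
LDR r4, [8] → r4=M[8]=48
ADD r7, r7, #15 → r7=(-12)+15=3
ADD r2, r4, #6 → r2=48+6=54
ADD r2, r2, #10 → r2=54+10=64
NEG r2 → r2=-(64)=-64
halt.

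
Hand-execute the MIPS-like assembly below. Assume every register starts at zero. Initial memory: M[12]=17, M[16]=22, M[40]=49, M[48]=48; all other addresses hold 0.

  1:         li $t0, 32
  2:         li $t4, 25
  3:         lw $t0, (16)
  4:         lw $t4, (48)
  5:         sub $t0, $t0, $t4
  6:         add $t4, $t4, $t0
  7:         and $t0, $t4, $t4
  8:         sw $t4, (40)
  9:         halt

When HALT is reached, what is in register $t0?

li $t0, 32 → $t0=32
li $t4, 25 → $t4=25
lw $t0, (16) → $t0=M[16]=22
lw $t4, (48) → $t4=M[48]=48
sub $t0, $t0, $t4 → $t0=22-48=-26
add $t4, $t4, $t0 → $t4=48+(-26)=22
and $t0, $t4, $t4 → $t0=22&22=22
sw $t4, (40) → M[40]=22
halt.

22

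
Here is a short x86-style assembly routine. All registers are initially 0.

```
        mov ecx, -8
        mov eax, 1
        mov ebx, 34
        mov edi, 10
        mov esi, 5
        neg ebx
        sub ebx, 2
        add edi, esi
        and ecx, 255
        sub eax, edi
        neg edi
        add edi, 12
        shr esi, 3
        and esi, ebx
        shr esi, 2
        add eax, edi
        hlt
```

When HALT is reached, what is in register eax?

-17

after mov ecx, -8: ecx=-8
after mov eax, 1: eax=1
after mov ebx, 34: ebx=34
after mov edi, 10: edi=10
after mov esi, 5: esi=5
after neg ebx: ebx=-(34)=-34
after sub ebx, 2: ebx=(-34)-2=-36
after add edi, esi: edi=10+5=15
after and ecx, 255: ecx=(-8)&255=248
after sub eax, edi: eax=1-15=-14
after neg edi: edi=-(15)=-15
after add edi, 12: edi=(-15)+12=-3
after shr esi, 3: esi=5>>3=0
after and esi, ebx: esi=0&(-36)=0
after shr esi, 2: esi=0>>2=0
after add eax, edi: eax=(-14)+(-3)=-17
halt.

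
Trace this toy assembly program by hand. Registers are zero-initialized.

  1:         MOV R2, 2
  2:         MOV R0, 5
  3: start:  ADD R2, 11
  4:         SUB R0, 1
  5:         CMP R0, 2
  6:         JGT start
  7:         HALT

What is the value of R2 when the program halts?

35

after MOV R2, 2: R2=2
after MOV R0, 5: R0=5
after ADD R2, 11: R2=2+11=13
after SUB R0, 1: R0=5-1=4
CMP R0, 2  (cmp 4,2)
JGT start: taken
after ADD R2, 11: R2=13+11=24
after SUB R0, 1: R0=4-1=3
CMP R0, 2  (cmp 3,2)
JGT start: taken
after ADD R2, 11: R2=24+11=35
after SUB R0, 1: R0=3-1=2
CMP R0, 2  (cmp 2,2)
JGT start: not taken
halt.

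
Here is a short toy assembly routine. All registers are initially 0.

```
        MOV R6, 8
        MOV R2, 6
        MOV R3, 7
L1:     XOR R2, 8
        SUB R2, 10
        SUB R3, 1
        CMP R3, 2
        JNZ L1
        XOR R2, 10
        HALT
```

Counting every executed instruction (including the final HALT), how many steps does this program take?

after MOV R6, 8: R6=8
after MOV R2, 6: R2=6
after MOV R3, 7: R3=7
after XOR R2, 8: R2=6^8=14
after SUB R2, 10: R2=14-10=4
after SUB R3, 1: R3=7-1=6
CMP R3, 2  (cmp 6,2)
JNZ L1: taken
after XOR R2, 8: R2=4^8=12
after SUB R2, 10: R2=12-10=2
after SUB R3, 1: R3=6-1=5
CMP R3, 2  (cmp 5,2)
JNZ L1: taken
after XOR R2, 8: R2=2^8=10
after SUB R2, 10: R2=10-10=0
after SUB R3, 1: R3=5-1=4
CMP R3, 2  (cmp 4,2)
JNZ L1: taken
after XOR R2, 8: R2=0^8=8
after SUB R2, 10: R2=8-10=-2
after SUB R3, 1: R3=4-1=3
CMP R3, 2  (cmp 3,2)
JNZ L1: taken
after XOR R2, 8: R2=(-2)^8=-10
after SUB R2, 10: R2=(-10)-10=-20
after SUB R3, 1: R3=3-1=2
CMP R3, 2  (cmp 2,2)
JNZ L1: not taken
after XOR R2, 10: R2=(-20)^10=-26
halt.
Total executed instructions: 30.

30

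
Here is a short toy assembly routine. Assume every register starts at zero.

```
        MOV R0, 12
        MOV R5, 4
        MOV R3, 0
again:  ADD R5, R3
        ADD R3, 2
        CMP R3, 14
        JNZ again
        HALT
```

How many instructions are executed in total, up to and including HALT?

32

after MOV R0, 12: R0=12
after MOV R5, 4: R5=4
after MOV R3, 0: R3=0
after ADD R5, R3: R5=4+0=4
after ADD R3, 2: R3=0+2=2
CMP R3, 14  (cmp 2,14)
JNZ again: taken
after ADD R5, R3: R5=4+2=6
after ADD R3, 2: R3=2+2=4
CMP R3, 14  (cmp 4,14)
JNZ again: taken
after ADD R5, R3: R5=6+4=10
after ADD R3, 2: R3=4+2=6
CMP R3, 14  (cmp 6,14)
JNZ again: taken
after ADD R5, R3: R5=10+6=16
after ADD R3, 2: R3=6+2=8
CMP R3, 14  (cmp 8,14)
JNZ again: taken
after ADD R5, R3: R5=16+8=24
after ADD R3, 2: R3=8+2=10
CMP R3, 14  (cmp 10,14)
JNZ again: taken
after ADD R5, R3: R5=24+10=34
after ADD R3, 2: R3=10+2=12
CMP R3, 14  (cmp 12,14)
JNZ again: taken
after ADD R5, R3: R5=34+12=46
after ADD R3, 2: R3=12+2=14
CMP R3, 14  (cmp 14,14)
JNZ again: not taken
halt.
Total executed instructions: 32.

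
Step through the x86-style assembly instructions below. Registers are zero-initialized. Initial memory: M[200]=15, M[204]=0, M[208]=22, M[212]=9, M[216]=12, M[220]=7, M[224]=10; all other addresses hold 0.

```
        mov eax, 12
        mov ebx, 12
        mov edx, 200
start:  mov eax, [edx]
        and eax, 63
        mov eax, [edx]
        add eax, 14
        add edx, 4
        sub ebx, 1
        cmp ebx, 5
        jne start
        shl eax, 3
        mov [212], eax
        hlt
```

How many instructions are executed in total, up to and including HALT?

eax=12
ebx=12
edx=200
eax=M[200]=15
eax=15&63=15
eax=M[200]=15
eax=15+14=29
edx=200+4=204
ebx=12-1=11
cmp ebx, 5  (cmp 11,5)
jne start: taken
eax=M[204]=0
eax=0&63=0
eax=M[204]=0
eax=0+14=14
edx=204+4=208
ebx=11-1=10
cmp ebx, 5  (cmp 10,5)
jne start: taken
eax=M[208]=22
eax=22&63=22
eax=M[208]=22
eax=22+14=36
edx=208+4=212
ebx=10-1=9
cmp ebx, 5  (cmp 9,5)
jne start: taken
eax=M[212]=9
eax=9&63=9
eax=M[212]=9
eax=9+14=23
edx=212+4=216
ebx=9-1=8
cmp ebx, 5  (cmp 8,5)
jne start: taken
eax=M[216]=12
eax=12&63=12
eax=M[216]=12
eax=12+14=26
edx=216+4=220
ebx=8-1=7
cmp ebx, 5  (cmp 7,5)
jne start: taken
eax=M[220]=7
eax=7&63=7
eax=M[220]=7
eax=7+14=21
edx=220+4=224
ebx=7-1=6
cmp ebx, 5  (cmp 6,5)
jne start: taken
eax=M[224]=10
eax=10&63=10
eax=M[224]=10
eax=10+14=24
edx=224+4=228
ebx=6-1=5
cmp ebx, 5  (cmp 5,5)
jne start: not taken
eax=24<<3=192
mov [212], eax → M[212]=192
halt.
Total executed instructions: 62.

62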